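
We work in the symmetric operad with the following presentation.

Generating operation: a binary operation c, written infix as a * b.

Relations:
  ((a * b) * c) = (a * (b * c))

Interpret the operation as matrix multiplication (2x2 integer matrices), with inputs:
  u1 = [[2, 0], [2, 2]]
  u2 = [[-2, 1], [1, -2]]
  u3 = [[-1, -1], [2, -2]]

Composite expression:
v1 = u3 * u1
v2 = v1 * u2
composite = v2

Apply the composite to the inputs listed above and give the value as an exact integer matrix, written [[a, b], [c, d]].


[[6, 0], [-4, 8]]

(u3 * u1) = [[-4, -2], [0, -4]]
((u3 * u1) * u2) = [[6, 0], [-4, 8]]


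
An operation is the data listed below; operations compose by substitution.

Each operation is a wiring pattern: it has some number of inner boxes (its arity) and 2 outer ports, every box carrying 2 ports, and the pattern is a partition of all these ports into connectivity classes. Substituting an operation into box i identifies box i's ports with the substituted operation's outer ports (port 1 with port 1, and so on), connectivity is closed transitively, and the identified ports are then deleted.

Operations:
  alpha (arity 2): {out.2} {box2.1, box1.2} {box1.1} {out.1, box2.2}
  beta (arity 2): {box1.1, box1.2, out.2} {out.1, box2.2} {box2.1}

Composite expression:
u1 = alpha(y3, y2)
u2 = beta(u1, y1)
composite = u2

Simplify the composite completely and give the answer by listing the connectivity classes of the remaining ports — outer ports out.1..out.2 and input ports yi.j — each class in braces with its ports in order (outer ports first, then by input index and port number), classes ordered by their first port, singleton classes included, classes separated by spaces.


{out.1, y1.2} {out.2, y2.2} {y1.1} {y2.1, y3.2} {y3.1}

Connectivity passes through glued beta-boundaries; trace each wire chain.
through alpha, on inputs (y3, y2): {out.1, y2.2} {out.2} {y2.1, y3.2} {y3.1} (out.j = stage outer ports)
through beta, on inputs (y3, y2, y1): {out.1, y1.2} {out.2, y2.2} {y1.1} {y2.1, y3.2} {y3.1} (out.j = stage outer ports)


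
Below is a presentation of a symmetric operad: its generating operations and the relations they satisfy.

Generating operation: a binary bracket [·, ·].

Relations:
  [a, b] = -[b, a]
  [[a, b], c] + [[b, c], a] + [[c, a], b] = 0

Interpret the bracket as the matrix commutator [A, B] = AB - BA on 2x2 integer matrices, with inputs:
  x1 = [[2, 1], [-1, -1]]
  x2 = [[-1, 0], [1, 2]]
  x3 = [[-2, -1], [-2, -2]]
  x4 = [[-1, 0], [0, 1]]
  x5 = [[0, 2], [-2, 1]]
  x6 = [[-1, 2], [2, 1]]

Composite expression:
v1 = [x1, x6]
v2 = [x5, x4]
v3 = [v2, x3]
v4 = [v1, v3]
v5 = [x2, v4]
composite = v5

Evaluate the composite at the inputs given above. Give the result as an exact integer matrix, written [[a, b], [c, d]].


[[-64, -192], [96, 64]]

[x1, x6] = [[4, 8], [-4, -4]]
[x5, x4] = [[0, 4], [4, 0]]
[[x5, x4], x3] = [[-4, 0], [0, 4]]
[[x1, x6], [[x5, x4], x3]] = [[0, 64], [32, 0]]
[x2, [[x1, x6], [[x5, x4], x3]]] = [[-64, -192], [96, 64]]


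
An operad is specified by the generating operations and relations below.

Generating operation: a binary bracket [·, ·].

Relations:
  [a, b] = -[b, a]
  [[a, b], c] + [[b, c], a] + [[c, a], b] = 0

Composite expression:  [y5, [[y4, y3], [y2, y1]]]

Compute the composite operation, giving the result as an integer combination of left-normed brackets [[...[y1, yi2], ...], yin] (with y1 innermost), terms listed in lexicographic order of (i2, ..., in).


[[[[y1, y2], y3], y4], y5] - [[[[y1, y2], y4], y3], y5]

Antisymmetry and Jacobi reduce to y1-anchored left-normed brackets.
Composite bracket: [y5, [[y4, y3], [y2, y1]]]
Each bracket splits as ab - ba, giving 16 signed words (2^4 = 16).
Words beginning with y1 determine it all:
  word y1y2y3y4y5 has sign +1, contributing +[[[[y1, y2], y3], y4], y5]
  word y1y2y4y3y5 has sign -1, contributing -[[[[y1, y2], y4], y3], y5]


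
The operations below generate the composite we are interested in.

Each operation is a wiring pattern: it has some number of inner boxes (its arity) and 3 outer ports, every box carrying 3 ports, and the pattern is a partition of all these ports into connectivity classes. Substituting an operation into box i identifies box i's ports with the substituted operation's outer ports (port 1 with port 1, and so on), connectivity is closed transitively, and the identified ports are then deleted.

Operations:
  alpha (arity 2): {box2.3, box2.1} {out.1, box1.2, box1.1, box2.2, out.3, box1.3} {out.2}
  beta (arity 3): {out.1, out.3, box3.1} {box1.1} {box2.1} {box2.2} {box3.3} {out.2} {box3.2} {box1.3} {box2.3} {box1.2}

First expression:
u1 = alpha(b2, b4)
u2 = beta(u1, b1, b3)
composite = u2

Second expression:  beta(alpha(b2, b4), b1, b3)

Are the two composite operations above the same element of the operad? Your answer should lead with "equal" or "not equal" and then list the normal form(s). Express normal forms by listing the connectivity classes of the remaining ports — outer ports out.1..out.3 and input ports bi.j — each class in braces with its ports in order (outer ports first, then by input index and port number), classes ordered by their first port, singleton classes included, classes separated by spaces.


equal — both sides give {out.1, out.3, b3.1} {out.2} {b1.1} {b1.2} {b1.3} {b2.1, b2.2, b2.3, b4.2} {b3.2} {b3.3} {b4.1, b4.3}

Reducing the first expression gives {out.1, out.3, b3.1} {out.2} {b1.1} {b1.2} {b1.3} {b2.1, b2.2, b2.3, b4.2} {b3.2} {b3.3} {b4.1, b4.3}
Reducing the second expression gives {out.1, out.3, b3.1} {out.2} {b1.1} {b1.2} {b1.3} {b2.1, b2.2, b2.3, b4.2} {b3.2} {b3.3} {b4.1, b4.3}
The normal forms match — equal.


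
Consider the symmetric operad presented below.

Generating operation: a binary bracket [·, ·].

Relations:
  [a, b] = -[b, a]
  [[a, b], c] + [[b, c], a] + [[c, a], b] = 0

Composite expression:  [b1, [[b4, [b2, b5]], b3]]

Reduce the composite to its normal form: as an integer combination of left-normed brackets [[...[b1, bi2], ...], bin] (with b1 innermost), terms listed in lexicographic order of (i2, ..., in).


Expand each bracket as ab - ba; the b1-initial words give the coefficients.
Composite bracket: [b1, [[b4, [b2, b5]], b3]]
Under [a, b] = ab - ba we get 16 signed associative words (2^4 = 16).
Words beginning with b1 determine it all:
  from b1b2b5b4b3, sign -1: term -[[[[b1, b2], b5], b4], b3]
  from b1b3b2b5b4, sign +1: term +[[[[b1, b3], b2], b5], b4]
  from b1b3b4b2b5, sign -1: term -[[[[b1, b3], b4], b2], b5]
  from b1b3b4b5b2, sign +1: term +[[[[b1, b3], b4], b5], b2]
  from b1b3b5b2b4, sign -1: term -[[[[b1, b3], b5], b2], b4]
  from b1b4b2b5b3, sign +1: term +[[[[b1, b4], b2], b5], b3]
  from b1b4b5b2b3, sign -1: term -[[[[b1, b4], b5], b2], b3]
  from b1b5b2b4b3, sign +1: term +[[[[b1, b5], b2], b4], b3]

-[[[[b1, b2], b5], b4], b3] + [[[[b1, b3], b2], b5], b4] - [[[[b1, b3], b4], b2], b5] + [[[[b1, b3], b4], b5], b2] - [[[[b1, b3], b5], b2], b4] + [[[[b1, b4], b2], b5], b3] - [[[[b1, b4], b5], b2], b3] + [[[[b1, b5], b2], b4], b3]


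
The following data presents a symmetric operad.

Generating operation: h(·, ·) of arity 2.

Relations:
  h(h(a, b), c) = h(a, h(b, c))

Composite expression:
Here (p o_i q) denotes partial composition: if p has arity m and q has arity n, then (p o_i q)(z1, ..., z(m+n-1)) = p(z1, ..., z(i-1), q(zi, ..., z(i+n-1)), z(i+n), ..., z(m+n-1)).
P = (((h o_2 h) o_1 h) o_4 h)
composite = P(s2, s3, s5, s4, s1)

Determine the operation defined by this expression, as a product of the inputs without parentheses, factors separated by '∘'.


s2 ∘ s3 ∘ s5 ∘ s4 ∘ s1

Under associativity of h, the answer is the s's in reading order.
h(s2, s3) reduces to s2 ∘ s3
h(s4, s1) reduces to s4 ∘ s1
h(s5, h(s4, s1)) reduces to s5 ∘ s4 ∘ s1
h(h(s2, s3), h(s5, h(s4, s1))) reduces to s2 ∘ s3 ∘ s5 ∘ s4 ∘ s1


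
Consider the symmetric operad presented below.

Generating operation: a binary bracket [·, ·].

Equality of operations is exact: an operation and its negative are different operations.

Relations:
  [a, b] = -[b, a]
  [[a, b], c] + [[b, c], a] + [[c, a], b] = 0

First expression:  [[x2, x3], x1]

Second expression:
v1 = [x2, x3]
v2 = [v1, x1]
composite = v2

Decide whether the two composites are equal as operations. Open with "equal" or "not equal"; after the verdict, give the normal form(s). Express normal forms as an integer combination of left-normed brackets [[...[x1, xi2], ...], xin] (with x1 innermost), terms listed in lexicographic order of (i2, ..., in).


equal — both sides give -[[x1, x2], x3] + [[x1, x3], x2]


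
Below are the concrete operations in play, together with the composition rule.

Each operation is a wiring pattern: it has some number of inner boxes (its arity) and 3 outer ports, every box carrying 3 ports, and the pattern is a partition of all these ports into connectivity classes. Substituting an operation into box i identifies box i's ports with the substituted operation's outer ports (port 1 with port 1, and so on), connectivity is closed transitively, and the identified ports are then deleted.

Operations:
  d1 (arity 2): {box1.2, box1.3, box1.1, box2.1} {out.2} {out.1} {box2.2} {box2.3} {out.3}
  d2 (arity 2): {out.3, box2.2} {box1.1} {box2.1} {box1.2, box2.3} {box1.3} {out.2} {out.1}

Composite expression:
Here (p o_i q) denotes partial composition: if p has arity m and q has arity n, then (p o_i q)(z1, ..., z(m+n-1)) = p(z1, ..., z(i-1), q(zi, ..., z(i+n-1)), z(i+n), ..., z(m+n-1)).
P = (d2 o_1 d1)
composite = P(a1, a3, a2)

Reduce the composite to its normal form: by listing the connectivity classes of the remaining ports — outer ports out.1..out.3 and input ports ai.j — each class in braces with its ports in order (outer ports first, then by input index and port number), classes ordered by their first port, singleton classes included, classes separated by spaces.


Connectivity passes through glued d2-boundaries; trace each wire chain.
after d1, the pattern on (a1, a3) reads {out.1} {out.2} {out.3} {a1.1, a1.2, a1.3, a3.1} {a3.2} {a3.3} (out.j = its outer ports)
after d2, the pattern on (a1, a3, a2) reads {out.1} {out.2} {out.3, a2.2} {a1.1, a1.2, a1.3, a3.1} {a2.1} {a2.3} {a3.2} {a3.3} (out.j = its outer ports)

{out.1} {out.2} {out.3, a2.2} {a1.1, a1.2, a1.3, a3.1} {a2.1} {a2.3} {a3.2} {a3.3}


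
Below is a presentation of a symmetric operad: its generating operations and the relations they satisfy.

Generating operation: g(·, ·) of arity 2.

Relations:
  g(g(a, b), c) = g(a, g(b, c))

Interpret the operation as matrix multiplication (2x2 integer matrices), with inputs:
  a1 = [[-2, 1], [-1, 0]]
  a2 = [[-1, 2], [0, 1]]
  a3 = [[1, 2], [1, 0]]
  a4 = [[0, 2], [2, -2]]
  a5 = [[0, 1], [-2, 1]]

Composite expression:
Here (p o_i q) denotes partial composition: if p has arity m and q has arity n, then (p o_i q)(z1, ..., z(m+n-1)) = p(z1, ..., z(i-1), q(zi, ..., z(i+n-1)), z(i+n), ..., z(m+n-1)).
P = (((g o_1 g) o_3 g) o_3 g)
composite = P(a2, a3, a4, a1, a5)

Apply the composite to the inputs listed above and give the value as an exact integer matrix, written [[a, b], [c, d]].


[[8, -2], [0, -2]]

g(a2, a3) = [[1, -2], [1, 0]]
g(a4, a1) = [[-2, 0], [-2, 2]]
g(g(a4, a1), a5) = [[0, -2], [-4, 0]]
g(g(a2, a3), g(g(a4, a1), a5)) = [[8, -2], [0, -2]]


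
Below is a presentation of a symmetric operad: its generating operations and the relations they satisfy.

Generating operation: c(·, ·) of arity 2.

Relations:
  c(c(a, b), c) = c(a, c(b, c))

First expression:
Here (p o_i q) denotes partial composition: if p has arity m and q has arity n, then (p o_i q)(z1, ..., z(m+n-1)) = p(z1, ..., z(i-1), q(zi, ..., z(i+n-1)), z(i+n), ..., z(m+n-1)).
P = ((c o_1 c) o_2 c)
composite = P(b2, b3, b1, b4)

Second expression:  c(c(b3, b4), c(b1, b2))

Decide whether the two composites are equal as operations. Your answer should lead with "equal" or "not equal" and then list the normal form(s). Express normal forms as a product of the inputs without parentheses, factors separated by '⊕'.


not equal — first b2 ⊕ b3 ⊕ b1 ⊕ b4, second b3 ⊕ b4 ⊕ b1 ⊕ b2

The first expression reduces to b2 ⊕ b3 ⊕ b1 ⊕ b4
The second expression reduces to b3 ⊕ b4 ⊕ b1 ⊕ b2
They disagree, so not equal.


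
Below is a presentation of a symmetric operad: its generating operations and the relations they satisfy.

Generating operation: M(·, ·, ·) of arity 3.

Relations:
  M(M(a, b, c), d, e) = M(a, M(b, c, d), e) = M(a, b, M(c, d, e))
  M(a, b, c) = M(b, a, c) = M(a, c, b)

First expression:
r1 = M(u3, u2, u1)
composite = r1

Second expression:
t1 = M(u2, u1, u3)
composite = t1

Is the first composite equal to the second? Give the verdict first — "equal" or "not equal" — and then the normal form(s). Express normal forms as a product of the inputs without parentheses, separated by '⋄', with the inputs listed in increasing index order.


equal; the common form is u1 ⋄ u2 ⋄ u3


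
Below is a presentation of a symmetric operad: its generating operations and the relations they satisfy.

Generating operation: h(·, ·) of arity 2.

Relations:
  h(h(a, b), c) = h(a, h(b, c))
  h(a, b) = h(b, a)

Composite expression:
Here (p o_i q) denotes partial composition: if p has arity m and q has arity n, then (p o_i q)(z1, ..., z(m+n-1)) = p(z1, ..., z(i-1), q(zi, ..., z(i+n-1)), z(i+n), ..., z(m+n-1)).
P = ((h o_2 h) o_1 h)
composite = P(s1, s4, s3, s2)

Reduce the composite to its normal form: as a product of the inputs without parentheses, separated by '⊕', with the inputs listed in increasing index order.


Any arrangement under h is one operation, so sort the s-inputs.
h(s1, s4) linearizes to s1 ⊕ s4
h(s3, s2) linearizes to s3 ⊕ s2
h(h(s1, s4), h(s3, s2)) linearizes to s1 ⊕ s4 ⊕ s3 ⊕ s2
reordering the factors by index: s1 ⊕ s2 ⊕ s3 ⊕ s4

s1 ⊕ s2 ⊕ s3 ⊕ s4


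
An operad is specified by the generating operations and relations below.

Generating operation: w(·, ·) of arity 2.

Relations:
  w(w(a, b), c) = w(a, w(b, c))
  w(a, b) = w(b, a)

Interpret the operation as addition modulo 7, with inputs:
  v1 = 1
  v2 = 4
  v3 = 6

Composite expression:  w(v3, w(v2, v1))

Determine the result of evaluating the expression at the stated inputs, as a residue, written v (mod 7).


4 (mod 7)

w(v2, v1) = 5
w(v3, w(v2, v1)) = 4


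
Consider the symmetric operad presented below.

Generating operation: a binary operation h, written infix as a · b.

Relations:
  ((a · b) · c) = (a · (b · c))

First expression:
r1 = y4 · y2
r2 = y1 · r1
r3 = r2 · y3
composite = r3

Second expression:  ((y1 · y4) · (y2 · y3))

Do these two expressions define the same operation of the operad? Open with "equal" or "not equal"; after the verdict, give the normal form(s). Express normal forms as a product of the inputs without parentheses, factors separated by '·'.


equal — both sides give y1 · y4 · y2 · y3

The first expression reduces to y1 · y4 · y2 · y3
The second expression reduces to y1 · y4 · y2 · y3
Identical normal forms: equal.


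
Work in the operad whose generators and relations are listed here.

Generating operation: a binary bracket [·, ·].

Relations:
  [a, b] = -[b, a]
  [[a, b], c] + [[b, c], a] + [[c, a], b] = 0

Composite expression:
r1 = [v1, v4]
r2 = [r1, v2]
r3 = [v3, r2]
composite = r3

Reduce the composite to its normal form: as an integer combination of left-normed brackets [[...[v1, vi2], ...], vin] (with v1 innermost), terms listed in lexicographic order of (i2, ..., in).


A multilinear Lie element is pinned by v1-initial words (v1 innermost).
Composite bracket: [v3, [[v1, v4], v2]]
Each bracket splits as ab - ba, giving 8 signed words (2^3 = 8).
Coefficients come from the v1-initial words:
  from v1v4v2v3, sign -1: term -[[[v1, v4], v2], v3]

-[[[v1, v4], v2], v3]


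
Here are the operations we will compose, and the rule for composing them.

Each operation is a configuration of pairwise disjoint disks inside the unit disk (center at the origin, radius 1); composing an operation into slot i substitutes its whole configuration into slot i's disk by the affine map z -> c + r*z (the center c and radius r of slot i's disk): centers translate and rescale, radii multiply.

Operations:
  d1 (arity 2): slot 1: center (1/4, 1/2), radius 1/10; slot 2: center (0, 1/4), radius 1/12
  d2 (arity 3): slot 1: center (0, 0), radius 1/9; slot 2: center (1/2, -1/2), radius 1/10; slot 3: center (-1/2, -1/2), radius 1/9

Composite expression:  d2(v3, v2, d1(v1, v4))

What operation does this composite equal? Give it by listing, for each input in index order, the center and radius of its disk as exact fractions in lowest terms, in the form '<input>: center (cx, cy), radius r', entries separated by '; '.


v1: center (-17/36, -4/9), radius 1/90; v2: center (1/2, -1/2), radius 1/10; v3: center (0, 0), radius 1/9; v4: center (-1/2, -17/36), radius 1/108

Each v-disk chains the slot maps above it in d2; radii multiply.
input v3: applying the 1 nested substitution gives center (0, 0), radius 1/9
input v2: applying the 1 nested substitution gives center (1/2, -1/2), radius 1/10
input v1: applying the 2 nested substitutions gives center (-17/36, -4/9), radius 1/90
input v4: applying the 2 nested substitutions gives center (-1/2, -17/36), radius 1/108


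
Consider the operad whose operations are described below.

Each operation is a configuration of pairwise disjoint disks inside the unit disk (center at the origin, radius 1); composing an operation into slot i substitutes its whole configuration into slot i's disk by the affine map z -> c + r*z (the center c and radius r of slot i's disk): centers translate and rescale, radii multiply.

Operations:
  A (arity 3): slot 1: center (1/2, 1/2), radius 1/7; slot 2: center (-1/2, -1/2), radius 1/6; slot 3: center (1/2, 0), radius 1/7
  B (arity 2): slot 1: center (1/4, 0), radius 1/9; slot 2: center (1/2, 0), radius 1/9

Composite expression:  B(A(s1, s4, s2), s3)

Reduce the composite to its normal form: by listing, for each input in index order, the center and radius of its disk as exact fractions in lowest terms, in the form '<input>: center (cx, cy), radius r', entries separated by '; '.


s1: center (11/36, 1/18), radius 1/63; s2: center (11/36, 0), radius 1/63; s3: center (1/2, 0), radius 1/9; s4: center (7/36, -1/18), radius 1/54

Each s-disk chains the slot maps above it in B; radii multiply.
s1: after 2 affine steps, its disk has center (11/36, 1/18), radius 1/63
s4: after 2 affine steps, its disk has center (7/36, -1/18), radius 1/54
s2: after 2 affine steps, its disk has center (11/36, 0), radius 1/63
s3: after 1 affine step, its disk has center (1/2, 0), radius 1/9


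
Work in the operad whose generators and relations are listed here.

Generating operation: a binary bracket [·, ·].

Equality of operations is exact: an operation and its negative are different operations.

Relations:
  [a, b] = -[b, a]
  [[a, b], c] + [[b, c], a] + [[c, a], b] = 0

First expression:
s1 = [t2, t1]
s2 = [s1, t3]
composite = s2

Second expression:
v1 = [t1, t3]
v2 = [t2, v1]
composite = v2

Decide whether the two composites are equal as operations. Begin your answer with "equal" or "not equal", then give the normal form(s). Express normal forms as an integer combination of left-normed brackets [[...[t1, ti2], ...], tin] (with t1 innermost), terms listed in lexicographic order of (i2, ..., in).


not equal; the first gives -[[t1, t2], t3] and the second -[[t1, t3], t2]

The first expression, normalized: -[[t1, t2], t3]
The second expression, normalized: -[[t1, t3], t2]
They disagree, so not equal.


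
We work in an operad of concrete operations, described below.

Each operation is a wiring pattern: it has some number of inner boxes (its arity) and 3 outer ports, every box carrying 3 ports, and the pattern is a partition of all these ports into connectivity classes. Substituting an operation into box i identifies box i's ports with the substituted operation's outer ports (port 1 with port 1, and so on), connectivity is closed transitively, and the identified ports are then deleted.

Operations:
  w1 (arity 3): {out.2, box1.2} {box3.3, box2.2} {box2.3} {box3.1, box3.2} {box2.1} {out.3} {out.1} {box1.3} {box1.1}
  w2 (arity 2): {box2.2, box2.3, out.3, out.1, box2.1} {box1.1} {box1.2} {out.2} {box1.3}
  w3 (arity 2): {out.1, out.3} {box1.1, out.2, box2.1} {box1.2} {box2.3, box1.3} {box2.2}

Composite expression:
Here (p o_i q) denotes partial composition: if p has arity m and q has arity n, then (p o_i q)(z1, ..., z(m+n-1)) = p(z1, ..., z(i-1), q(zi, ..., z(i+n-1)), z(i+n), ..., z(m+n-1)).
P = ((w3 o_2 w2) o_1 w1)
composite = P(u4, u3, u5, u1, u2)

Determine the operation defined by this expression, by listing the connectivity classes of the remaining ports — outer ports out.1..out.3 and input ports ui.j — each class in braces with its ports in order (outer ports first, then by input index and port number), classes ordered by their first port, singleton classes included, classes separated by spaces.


{out.1, out.3} {out.2, u2.1, u2.2, u2.3} {u1.1} {u1.2} {u1.3} {u3.1} {u3.2, u5.3} {u3.3} {u4.1} {u4.2} {u4.3} {u5.1, u5.2}

Two ports join when wires chain via w3-identified ports.
through w1, on inputs (u4, u3, u5): {out.1} {out.2, u4.2} {out.3} {u3.1} {u3.2, u5.3} {u3.3} {u4.1} {u4.3} {u5.1, u5.2} (out.j = stage outer ports)
through w2, on inputs (u1, u2): {out.1, out.3, u2.1, u2.2, u2.3} {out.2} {u1.1} {u1.2} {u1.3} (out.j = stage outer ports)
through w3, on inputs (u4, u3, u5, u1, u2): {out.1, out.3} {out.2, u2.1, u2.2, u2.3} {u1.1} {u1.2} {u1.3} {u3.1} {u3.2, u5.3} {u3.3} {u4.1} {u4.2} {u4.3} {u5.1, u5.2} (out.j = stage outer ports)


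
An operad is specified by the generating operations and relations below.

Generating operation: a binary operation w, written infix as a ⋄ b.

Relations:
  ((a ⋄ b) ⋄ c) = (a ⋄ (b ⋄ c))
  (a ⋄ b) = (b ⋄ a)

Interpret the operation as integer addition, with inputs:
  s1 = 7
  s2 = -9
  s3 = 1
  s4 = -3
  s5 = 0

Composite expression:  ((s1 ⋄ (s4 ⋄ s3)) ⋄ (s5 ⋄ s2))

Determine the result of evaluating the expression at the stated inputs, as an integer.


-4

(s4 ⋄ s3) = -2
(s1 ⋄ (s4 ⋄ s3)) = 5
(s5 ⋄ s2) = -9
((s1 ⋄ (s4 ⋄ s3)) ⋄ (s5 ⋄ s2)) = -4


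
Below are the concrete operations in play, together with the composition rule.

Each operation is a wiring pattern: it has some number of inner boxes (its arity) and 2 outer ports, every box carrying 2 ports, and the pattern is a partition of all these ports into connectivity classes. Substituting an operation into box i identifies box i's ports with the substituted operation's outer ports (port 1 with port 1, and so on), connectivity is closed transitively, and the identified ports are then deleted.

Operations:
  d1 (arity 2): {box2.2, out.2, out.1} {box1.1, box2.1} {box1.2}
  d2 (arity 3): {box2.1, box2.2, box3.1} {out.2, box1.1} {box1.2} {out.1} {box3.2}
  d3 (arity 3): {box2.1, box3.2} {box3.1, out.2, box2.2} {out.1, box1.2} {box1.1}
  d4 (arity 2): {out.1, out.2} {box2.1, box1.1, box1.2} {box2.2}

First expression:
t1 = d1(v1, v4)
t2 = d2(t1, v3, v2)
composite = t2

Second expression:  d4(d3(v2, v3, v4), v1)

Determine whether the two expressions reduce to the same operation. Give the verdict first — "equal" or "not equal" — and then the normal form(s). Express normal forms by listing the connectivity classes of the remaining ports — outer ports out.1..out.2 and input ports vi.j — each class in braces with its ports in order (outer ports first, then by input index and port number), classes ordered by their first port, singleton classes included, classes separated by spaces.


not equal: they reduce to {out.1} {out.2, v4.2} {v1.1, v4.1} {v1.2} {v2.1, v3.1, v3.2} {v2.2} and {out.1, out.2} {v1.1, v2.2, v3.2, v4.1} {v1.2} {v2.1} {v3.1, v4.2}

Normal form of the first expression: {out.1} {out.2, v4.2} {v1.1, v4.1} {v1.2} {v2.1, v3.1, v3.2} {v2.2}
Normal form of the second expression: {out.1, out.2} {v1.1, v2.2, v3.2, v4.1} {v1.2} {v2.1} {v3.1, v4.2}
The forms do not match — not equal.


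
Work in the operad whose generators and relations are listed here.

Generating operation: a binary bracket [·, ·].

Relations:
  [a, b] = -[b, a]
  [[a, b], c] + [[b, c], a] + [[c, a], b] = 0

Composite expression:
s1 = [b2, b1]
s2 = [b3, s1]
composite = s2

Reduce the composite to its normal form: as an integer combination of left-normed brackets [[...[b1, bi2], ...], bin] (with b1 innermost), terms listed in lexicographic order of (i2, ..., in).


[[b1, b2], b3]

A multilinear Lie element is pinned by b1-initial words (b1 innermost).
Composite bracket: [b3, [b2, b1]]
Full expansion: 4 signed words from ab - ba (2^2 = 4).
Words beginning with b1 determine it all:
  b1b2b3 (sign +1) contributes +[[b1, b2], b3]


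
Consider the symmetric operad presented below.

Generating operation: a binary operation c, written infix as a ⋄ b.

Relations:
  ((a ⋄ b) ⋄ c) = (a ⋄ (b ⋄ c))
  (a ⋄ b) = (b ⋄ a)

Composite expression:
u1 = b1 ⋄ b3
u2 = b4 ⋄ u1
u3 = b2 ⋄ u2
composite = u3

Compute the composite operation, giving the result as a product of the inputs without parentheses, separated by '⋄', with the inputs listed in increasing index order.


b1 ⋄ b2 ⋄ b3 ⋄ b4

Key point: c commutes, so take the b-inputs in any fixed order.
(b1 ⋄ b3) unparenthesizes to b1 ⋄ b3
(b4 ⋄ (b1 ⋄ b3)) unparenthesizes to b4 ⋄ b1 ⋄ b3
(b2 ⋄ (b4 ⋄ (b1 ⋄ b3))) unparenthesizes to b2 ⋄ b4 ⋄ b1 ⋄ b3
the factors in increasing index order: b1 ⋄ b2 ⋄ b3 ⋄ b4


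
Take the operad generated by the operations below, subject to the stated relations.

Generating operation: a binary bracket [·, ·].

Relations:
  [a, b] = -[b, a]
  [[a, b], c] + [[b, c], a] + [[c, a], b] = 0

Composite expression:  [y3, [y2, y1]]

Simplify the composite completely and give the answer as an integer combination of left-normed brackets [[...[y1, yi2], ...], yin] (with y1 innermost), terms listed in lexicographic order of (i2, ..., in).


Left-normed coefficients sit on the y1-initial expansion words.
Composite bracket: [y3, [y2, y1]]
The bracket unfolds into 4 signed words via [a, b] = ab - ba (2^2 = 4).
The y1-initial words carry the normal form:
  from y1y2y3, sign +1: term +[[y1, y2], y3]

[[y1, y2], y3]


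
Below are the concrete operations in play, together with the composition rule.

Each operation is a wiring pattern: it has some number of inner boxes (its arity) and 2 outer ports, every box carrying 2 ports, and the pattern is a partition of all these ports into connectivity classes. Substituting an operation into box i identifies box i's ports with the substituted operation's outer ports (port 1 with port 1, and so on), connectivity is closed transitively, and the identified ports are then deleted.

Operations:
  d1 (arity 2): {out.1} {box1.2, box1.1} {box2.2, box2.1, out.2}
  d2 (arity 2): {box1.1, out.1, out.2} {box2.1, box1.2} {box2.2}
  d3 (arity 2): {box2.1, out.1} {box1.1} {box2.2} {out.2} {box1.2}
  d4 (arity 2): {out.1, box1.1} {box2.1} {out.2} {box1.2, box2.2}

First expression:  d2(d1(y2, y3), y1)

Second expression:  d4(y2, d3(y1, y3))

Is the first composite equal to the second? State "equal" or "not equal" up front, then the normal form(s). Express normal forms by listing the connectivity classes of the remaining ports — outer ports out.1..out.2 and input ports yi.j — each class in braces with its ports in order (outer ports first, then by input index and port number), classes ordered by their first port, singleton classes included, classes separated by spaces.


Reducing the first expression gives {out.1, out.2} {y1.1, y3.1, y3.2} {y1.2} {y2.1, y2.2}
Reducing the second expression gives {out.1, y2.1} {out.2} {y1.1} {y1.2} {y2.2} {y3.1} {y3.2}
Different reductions; not equal.

not equal; first: {out.1, out.2} {y1.1, y3.1, y3.2} {y1.2} {y2.1, y2.2}; second: {out.1, y2.1} {out.2} {y1.1} {y1.2} {y2.2} {y3.1} {y3.2}


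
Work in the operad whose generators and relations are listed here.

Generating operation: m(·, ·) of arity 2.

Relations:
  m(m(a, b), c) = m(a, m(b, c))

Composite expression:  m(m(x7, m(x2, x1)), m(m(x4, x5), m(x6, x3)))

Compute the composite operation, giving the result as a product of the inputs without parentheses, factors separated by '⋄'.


x7 ⋄ x2 ⋄ x1 ⋄ x4 ⋄ x5 ⋄ x6 ⋄ x3

Key point: m is associative — brackets drop, the x-order remains.
m(x2, x1) unparenthesizes to x2 ⋄ x1
m(x7, m(x2, x1)) unparenthesizes to x7 ⋄ x2 ⋄ x1
m(x4, x5) unparenthesizes to x4 ⋄ x5
m(x6, x3) unparenthesizes to x6 ⋄ x3
m(m(x4, x5), m(x6, x3)) unparenthesizes to x4 ⋄ x5 ⋄ x6 ⋄ x3
m(m(x7, m(x2, x1)), m(m(x4, x5), m(x6, x3))) unparenthesizes to x7 ⋄ x2 ⋄ x1 ⋄ x4 ⋄ x5 ⋄ x6 ⋄ x3


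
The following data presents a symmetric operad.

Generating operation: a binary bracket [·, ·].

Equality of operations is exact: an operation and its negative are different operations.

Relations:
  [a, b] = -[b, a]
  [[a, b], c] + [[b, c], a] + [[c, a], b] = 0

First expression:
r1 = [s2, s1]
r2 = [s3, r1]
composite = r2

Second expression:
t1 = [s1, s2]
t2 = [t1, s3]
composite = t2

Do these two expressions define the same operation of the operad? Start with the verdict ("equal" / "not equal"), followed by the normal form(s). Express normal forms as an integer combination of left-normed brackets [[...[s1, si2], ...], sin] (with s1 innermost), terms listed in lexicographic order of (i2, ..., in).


equal: each reduces to [[s1, s2], s3]

The first expression reduces to [[s1, s2], s3]
The second expression reduces to [[s1, s2], s3]
Same normal form: equal.


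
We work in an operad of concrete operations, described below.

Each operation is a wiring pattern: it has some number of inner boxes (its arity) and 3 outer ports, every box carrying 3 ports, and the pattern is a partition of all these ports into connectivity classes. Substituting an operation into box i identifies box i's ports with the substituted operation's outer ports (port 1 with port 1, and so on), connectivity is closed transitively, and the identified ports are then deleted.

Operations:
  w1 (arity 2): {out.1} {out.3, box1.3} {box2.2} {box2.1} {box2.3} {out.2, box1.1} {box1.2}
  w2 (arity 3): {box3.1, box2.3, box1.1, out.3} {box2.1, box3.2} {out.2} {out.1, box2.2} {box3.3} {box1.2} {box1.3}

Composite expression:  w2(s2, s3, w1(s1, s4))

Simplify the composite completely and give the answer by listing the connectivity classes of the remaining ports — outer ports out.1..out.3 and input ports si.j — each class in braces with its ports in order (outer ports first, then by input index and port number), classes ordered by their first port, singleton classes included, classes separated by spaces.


{out.1, s3.2} {out.2} {out.3, s2.1, s3.3} {s1.1, s3.1} {s1.2} {s1.3} {s2.2} {s2.3} {s4.1} {s4.2} {s4.3}

Treat the ports identified at w2 as solder joints: merge, then drop.
composing w1 on (s1, s4), with out.j its own outer ports: {out.1} {out.2, s1.1} {out.3, s1.3} {s1.2} {s4.1} {s4.2} {s4.3}
composing w2 on (s2, s3, s1, s4), with out.j its own outer ports: {out.1, s3.2} {out.2} {out.3, s2.1, s3.3} {s1.1, s3.1} {s1.2} {s1.3} {s2.2} {s2.3} {s4.1} {s4.2} {s4.3}


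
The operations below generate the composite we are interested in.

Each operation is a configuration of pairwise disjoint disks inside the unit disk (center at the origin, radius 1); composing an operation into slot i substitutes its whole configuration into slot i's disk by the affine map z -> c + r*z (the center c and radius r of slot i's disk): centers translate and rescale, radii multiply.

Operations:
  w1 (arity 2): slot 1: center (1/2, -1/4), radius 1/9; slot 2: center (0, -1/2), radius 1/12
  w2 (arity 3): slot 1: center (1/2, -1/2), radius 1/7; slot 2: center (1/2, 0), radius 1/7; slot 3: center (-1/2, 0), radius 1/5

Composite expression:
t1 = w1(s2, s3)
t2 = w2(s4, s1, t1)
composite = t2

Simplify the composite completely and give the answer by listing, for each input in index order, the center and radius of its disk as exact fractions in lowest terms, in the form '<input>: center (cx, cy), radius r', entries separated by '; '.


s1: center (1/2, 0), radius 1/7; s2: center (-2/5, -1/20), radius 1/45; s3: center (-1/2, -1/10), radius 1/60; s4: center (1/2, -1/2), radius 1/7

Each s-disk chains the slot maps above it in w2; radii multiply.
for s4, the 1-step affine chain lands on center (1/2, -1/2), radius 1/7
for s1, the 1-step affine chain lands on center (1/2, 0), radius 1/7
for s2, the 2-step affine chain lands on center (-2/5, -1/20), radius 1/45
for s3, the 2-step affine chain lands on center (-1/2, -1/10), radius 1/60


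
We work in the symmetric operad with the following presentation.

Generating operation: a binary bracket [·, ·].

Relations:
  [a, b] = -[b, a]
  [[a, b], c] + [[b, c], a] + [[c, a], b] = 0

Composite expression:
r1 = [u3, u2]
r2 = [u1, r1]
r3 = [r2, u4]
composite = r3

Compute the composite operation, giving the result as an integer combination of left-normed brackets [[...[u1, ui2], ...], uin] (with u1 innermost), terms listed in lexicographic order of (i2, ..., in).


-[[[u1, u2], u3], u4] + [[[u1, u3], u2], u4]

Antisymmetry and Jacobi reduce to u1-anchored left-normed brackets.
Composite bracket: [[u1, [u3, u2]], u4]
Expanding via [a, b] = ab - ba: 8 signed words (2^3 = 8).
Collect the words opening with u1:
  the word u1u2u3u4 carries sign -1 and contributes -[[[u1, u2], u3], u4]
  the word u1u3u2u4 carries sign +1 and contributes +[[[u1, u3], u2], u4]


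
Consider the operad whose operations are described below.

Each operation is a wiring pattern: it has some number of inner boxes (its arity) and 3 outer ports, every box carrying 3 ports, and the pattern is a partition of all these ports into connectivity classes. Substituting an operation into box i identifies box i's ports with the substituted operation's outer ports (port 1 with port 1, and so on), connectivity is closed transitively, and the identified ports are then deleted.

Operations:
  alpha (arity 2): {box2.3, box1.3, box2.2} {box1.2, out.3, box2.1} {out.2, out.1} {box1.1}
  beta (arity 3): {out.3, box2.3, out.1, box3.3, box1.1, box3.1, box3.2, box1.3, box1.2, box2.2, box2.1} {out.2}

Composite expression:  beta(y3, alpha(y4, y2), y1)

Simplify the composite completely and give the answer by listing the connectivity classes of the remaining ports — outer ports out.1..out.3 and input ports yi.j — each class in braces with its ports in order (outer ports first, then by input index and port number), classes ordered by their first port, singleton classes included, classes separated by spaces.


{out.1, out.3, y1.1, y1.2, y1.3, y2.1, y3.1, y3.2, y3.3, y4.2} {out.2} {y2.2, y2.3, y4.3} {y4.1}


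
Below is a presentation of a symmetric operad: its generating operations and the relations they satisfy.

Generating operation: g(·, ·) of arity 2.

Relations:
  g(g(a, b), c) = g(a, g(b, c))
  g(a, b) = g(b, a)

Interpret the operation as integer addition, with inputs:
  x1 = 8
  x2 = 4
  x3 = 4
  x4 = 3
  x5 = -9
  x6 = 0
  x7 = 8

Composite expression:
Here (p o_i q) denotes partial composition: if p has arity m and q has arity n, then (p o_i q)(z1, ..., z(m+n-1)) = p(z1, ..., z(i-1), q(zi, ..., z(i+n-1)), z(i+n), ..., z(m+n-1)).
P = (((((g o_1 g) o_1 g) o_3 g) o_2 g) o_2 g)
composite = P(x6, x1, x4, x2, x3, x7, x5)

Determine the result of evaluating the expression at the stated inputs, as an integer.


g(x1, x4) = 11
g(g(x1, x4), x2) = 15
g(x6, g(g(x1, x4), x2)) = 15
g(x3, x7) = 12
g(g(x6, g(g(x1, x4), x2)), g(x3, x7)) = 27
g(g(g(x6, g(g(x1, x4), x2)), g(x3, x7)), x5) = 18

18


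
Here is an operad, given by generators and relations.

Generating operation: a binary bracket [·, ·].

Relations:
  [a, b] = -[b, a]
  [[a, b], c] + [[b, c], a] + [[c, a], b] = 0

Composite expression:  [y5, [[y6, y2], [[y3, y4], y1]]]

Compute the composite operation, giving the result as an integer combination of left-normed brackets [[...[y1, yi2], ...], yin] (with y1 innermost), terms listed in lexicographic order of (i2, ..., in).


[[[[[y1, y3], y4], y2], y6], y5] - [[[[[y1, y3], y4], y6], y2], y5] - [[[[[y1, y4], y3], y2], y6], y5] + [[[[[y1, y4], y3], y6], y2], y5]

Antisymmetry and Jacobi reduce to y1-anchored left-normed brackets.
Composite bracket: [y5, [[y6, y2], [[y3, y4], y1]]]
Each bracket splits as ab - ba, giving 32 signed words (2^5 = 32).
Collect the words opening with y1:
  sign of y1y3y4y2y6y5 is +1, so it contributes +[[[[[y1, y3], y4], y2], y6], y5]
  sign of y1y3y4y6y2y5 is -1, so it contributes -[[[[[y1, y3], y4], y6], y2], y5]
  sign of y1y4y3y2y6y5 is -1, so it contributes -[[[[[y1, y4], y3], y2], y6], y5]
  sign of y1y4y3y6y2y5 is +1, so it contributes +[[[[[y1, y4], y3], y6], y2], y5]


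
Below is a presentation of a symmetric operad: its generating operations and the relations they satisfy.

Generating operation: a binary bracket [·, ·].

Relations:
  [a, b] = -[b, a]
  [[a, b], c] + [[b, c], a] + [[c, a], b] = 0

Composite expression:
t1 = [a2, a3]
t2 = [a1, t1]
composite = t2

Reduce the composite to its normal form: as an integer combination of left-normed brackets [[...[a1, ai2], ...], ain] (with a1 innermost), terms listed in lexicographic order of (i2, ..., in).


[[a1, a2], a3] - [[a1, a3], a2]

In the tensor algebra, words opening a1 carry the a1-anchored form.
Composite bracket: [a1, [a2, a3]]
Applying ab - ba throughout gives 4 signed words (2^2 = 4).
Words beginning with a1 determine it all:
  word a1a2a3 has sign +1, contributing +[[a1, a2], a3]
  word a1a3a2 has sign -1, contributing -[[a1, a3], a2]


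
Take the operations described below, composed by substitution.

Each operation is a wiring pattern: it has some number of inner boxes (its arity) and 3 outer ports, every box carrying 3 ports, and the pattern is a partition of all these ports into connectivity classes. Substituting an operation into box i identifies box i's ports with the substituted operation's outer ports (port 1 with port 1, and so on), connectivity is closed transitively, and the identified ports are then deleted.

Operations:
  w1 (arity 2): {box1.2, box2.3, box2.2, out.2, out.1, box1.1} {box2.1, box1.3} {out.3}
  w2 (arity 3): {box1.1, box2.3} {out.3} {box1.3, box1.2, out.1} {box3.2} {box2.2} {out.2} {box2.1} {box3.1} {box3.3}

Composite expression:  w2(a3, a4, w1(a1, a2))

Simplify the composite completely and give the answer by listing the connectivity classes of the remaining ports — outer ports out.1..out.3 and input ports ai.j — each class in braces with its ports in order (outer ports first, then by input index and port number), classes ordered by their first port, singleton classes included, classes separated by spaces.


{out.1, a3.2, a3.3} {out.2} {out.3} {a1.1, a1.2, a2.2, a2.3} {a1.3, a2.1} {a3.1, a4.3} {a4.1} {a4.2}

Two ports join when wires chain via w2-identified ports.
through w1, on inputs (a1, a2): {out.1, out.2, a1.1, a1.2, a2.2, a2.3} {out.3} {a1.3, a2.1} (out.j = stage outer ports)
through w2, on inputs (a3, a4, a1, a2): {out.1, a3.2, a3.3} {out.2} {out.3} {a1.1, a1.2, a2.2, a2.3} {a1.3, a2.1} {a3.1, a4.3} {a4.1} {a4.2} (out.j = stage outer ports)


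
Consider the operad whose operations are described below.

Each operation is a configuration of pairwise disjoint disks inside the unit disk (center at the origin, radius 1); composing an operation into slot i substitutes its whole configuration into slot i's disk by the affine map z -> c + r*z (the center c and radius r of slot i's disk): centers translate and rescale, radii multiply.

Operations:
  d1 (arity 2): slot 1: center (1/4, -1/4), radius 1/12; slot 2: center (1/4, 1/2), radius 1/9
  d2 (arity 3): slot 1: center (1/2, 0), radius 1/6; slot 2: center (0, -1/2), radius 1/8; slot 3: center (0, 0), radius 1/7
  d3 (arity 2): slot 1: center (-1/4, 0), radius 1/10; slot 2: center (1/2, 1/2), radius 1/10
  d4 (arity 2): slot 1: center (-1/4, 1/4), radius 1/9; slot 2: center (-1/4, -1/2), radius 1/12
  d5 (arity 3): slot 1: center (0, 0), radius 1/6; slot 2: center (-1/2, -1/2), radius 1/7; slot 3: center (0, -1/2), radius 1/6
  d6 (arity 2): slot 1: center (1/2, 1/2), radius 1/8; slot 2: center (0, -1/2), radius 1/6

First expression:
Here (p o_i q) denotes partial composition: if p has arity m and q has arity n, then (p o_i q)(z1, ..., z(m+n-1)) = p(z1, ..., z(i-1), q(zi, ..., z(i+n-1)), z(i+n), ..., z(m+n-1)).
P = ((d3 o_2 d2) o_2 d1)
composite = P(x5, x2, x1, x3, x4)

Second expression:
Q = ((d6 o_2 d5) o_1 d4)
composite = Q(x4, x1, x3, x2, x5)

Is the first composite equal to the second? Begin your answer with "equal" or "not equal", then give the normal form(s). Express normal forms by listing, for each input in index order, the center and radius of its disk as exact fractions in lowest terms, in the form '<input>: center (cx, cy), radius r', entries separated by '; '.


not equal; first: x1: center (133/240, 61/120), radius 1/540; x2: center (133/240, 119/240), radius 1/720; x3: center (1/2, 9/20), radius 1/80; x4: center (1/2, 1/2), radius 1/70; x5: center (-1/4, 0), radius 1/10; second: x1: center (15/32, 7/16), radius 1/96; x2: center (-1/12, -7/12), radius 1/42; x3: center (0, -1/2), radius 1/36; x4: center (15/32, 17/32), radius 1/72; x5: center (0, -7/12), radius 1/36

The first expression reduces to x1: center (133/240, 61/120), radius 1/540; x2: center (133/240, 119/240), radius 1/720; x3: center (1/2, 9/20), radius 1/80; x4: center (1/2, 1/2), radius 1/70; x5: center (-1/4, 0), radius 1/10
The second expression reduces to x1: center (15/32, 7/16), radius 1/96; x2: center (-1/12, -7/12), radius 1/42; x3: center (0, -1/2), radius 1/36; x4: center (15/32, 17/32), radius 1/72; x5: center (0, -7/12), radius 1/36
The normal forms differ: not equal.
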